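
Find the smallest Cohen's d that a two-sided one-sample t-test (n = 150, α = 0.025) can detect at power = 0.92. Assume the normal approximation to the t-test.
d ≈ 0.30

Minimum detectable effect (one-sample t-test, normal approximation):
d = (z_{α/2} + z_β) / √n
d = (2.241 + 1.405) / √150
d = 3.646 / 12.247
d ≈ 0.30

By Cohen's convention (0.2 small / 0.5 medium / 0.8 large): small effect.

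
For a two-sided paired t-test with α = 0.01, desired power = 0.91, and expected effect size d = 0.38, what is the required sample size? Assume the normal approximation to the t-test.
n = 107 pairs

Sample size formula (paired t-test, normal approximation):
n = ((z_{α/2} + z_β) / d)²

z_{α/2} = 2.576 (for α = 0.01, two-sided)
z_β = 1.341 (for power = 0.91)
d = 0.38

n = ((2.576 + 1.341) / 0.38)²
n = (10.308)²
n ≈ 106.25
Round up to the next whole number: n = 107 pairs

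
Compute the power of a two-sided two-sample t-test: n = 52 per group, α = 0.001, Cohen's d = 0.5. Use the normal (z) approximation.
Power ≈ 0.23

Power calculation (two-sample t-test, normal approximation):
z_β = d · √(n/2) - z_{α/2}
z_β = 0.5 · √(52/2) - 3.291
z_β = 0.5 · 5.099 - 3.291
z_β = -0.741

Power = Φ(z_β) = Φ(-0.741) ≈ 0.229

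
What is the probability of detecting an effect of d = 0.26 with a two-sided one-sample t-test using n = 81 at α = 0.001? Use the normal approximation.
Power ≈ 0.17

Power calculation (one-sample t-test, normal approximation):
z_β = d · √n - z_{α/2}
z_β = 0.26 · √81 - 3.291
z_β = 0.26 · 9.000 - 3.291
z_β = -0.951

Power = Φ(z_β) = Φ(-0.951) ≈ 0.171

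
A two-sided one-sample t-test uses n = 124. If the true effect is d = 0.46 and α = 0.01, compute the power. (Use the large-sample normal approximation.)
Power ≈ 0.99

Power calculation (one-sample t-test, normal approximation):
z_β = d · √n - z_{α/2}
z_β = 0.46 · √124 - 2.576
z_β = 0.46 · 11.136 - 2.576
z_β = 2.547

Power = Φ(z_β) = Φ(2.547) ≈ 0.995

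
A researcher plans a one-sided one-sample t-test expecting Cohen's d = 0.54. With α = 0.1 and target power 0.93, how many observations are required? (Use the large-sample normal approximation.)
n = 27

Sample size formula (one-sample t-test, normal approximation):
n = ((z_α + z_β) / d)²

z_α = 1.282 (for α = 0.1, one-sided)
z_β = 1.476 (for power = 0.93)
d = 0.54

n = ((1.282 + 1.476) / 0.54)²
n = (5.107)²
n ≈ 26.08
Round up to the next whole number: n = 27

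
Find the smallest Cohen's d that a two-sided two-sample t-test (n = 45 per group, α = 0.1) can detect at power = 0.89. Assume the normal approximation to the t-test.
d ≈ 0.61

Minimum detectable effect (two-sample t-test, normal approximation):
d = (z_{α/2} + z_β) / √(n/2)
d = (1.645 + 1.227) / √(45/2)
d = 2.871 / 4.743
d ≈ 0.61

By Cohen's convention (0.2 small / 0.5 medium / 0.8 large): medium effect.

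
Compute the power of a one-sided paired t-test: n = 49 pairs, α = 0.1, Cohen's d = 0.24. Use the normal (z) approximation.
Power ≈ 0.65

Power calculation (paired t-test, normal approximation):
z_β = d · √n - z_α
z_β = 0.24 · √49 - 1.282
z_β = 0.24 · 7.000 - 1.282
z_β = 0.398

Power = Φ(z_β) = Φ(0.398) ≈ 0.655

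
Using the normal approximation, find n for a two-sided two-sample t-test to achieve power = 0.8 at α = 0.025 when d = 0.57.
n = 59 per group

Sample size formula (two-sample t-test, normal approximation):
n = 2 · ((z_{α/2} + z_β) / d)²

z_{α/2} = 2.241 (for α = 0.025, two-sided)
z_β = 0.842 (for power = 0.8)
d = 0.57

n = 2 · ((2.241 + 0.842) / 0.57)²
n = 2 · (5.409)²
n ≈ 58.51
Round up to the next whole number: n = 59 per group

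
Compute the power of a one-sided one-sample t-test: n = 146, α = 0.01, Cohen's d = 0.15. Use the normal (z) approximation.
Power ≈ 0.30

Power calculation (one-sample t-test, normal approximation):
z_β = d · √n - z_α
z_β = 0.15 · √146 - 2.326
z_β = 0.15 · 12.083 - 2.326
z_β = -0.514

Power = Φ(z_β) = Φ(-0.514) ≈ 0.304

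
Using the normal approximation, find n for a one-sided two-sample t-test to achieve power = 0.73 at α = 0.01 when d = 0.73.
n = 33 per group

Sample size formula (two-sample t-test, normal approximation):
n = 2 · ((z_α + z_β) / d)²

z_α = 2.326 (for α = 0.01, one-sided)
z_β = 0.613 (for power = 0.73)
d = 0.73

n = 2 · ((2.326 + 0.613) / 0.73)²
n = 2 · (4.026)²
n ≈ 32.42
Round up to the next whole number: n = 33 per group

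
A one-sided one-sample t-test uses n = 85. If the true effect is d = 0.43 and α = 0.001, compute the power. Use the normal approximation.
Power ≈ 0.81

Power calculation (one-sample t-test, normal approximation):
z_β = d · √n - z_α
z_β = 0.43 · √85 - 3.090
z_β = 0.43 · 9.220 - 3.090
z_β = 0.874

Power = Φ(z_β) = Φ(0.874) ≈ 0.809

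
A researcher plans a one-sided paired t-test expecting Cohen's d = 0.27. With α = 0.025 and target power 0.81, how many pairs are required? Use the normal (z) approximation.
n = 111 pairs

Sample size formula (paired t-test, normal approximation):
n = ((z_α + z_β) / d)²

z_α = 1.960 (for α = 0.025, one-sided)
z_β = 0.878 (for power = 0.81)
d = 0.27

n = ((1.960 + 0.878) / 0.27)²
n = (10.511)²
n ≈ 110.48
Round up to the next whole number: n = 111 pairs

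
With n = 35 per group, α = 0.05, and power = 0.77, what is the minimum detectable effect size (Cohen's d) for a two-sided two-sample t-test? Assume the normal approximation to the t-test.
d ≈ 0.65

Minimum detectable effect (two-sample t-test, normal approximation):
d = (z_{α/2} + z_β) / √(n/2)
d = (1.960 + 0.739) / √(35/2)
d = 2.699 / 4.183
d ≈ 0.65

By Cohen's convention (0.2 small / 0.5 medium / 0.8 large): medium effect.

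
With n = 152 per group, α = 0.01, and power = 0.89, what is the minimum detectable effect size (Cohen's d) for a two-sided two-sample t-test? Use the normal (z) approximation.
d ≈ 0.44

Minimum detectable effect (two-sample t-test, normal approximation):
d = (z_{α/2} + z_β) / √(n/2)
d = (2.576 + 1.227) / √(152/2)
d = 3.802 / 8.718
d ≈ 0.44

By Cohen's convention (0.2 small / 0.5 medium / 0.8 large): small effect.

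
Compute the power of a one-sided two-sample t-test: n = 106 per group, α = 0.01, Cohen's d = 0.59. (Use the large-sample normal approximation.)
Power ≈ 0.98

Power calculation (two-sample t-test, normal approximation):
z_β = d · √(n/2) - z_α
z_β = 0.59 · √(106/2) - 2.326
z_β = 0.59 · 7.280 - 2.326
z_β = 1.969

Power = Φ(z_β) = Φ(1.969) ≈ 0.976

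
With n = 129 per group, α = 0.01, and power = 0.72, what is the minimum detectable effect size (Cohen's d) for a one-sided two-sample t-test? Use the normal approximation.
d ≈ 0.36

Minimum detectable effect (two-sample t-test, normal approximation):
d = (z_α + z_β) / √(n/2)
d = (2.326 + 0.583) / √(129/2)
d = 2.909 / 8.031
d ≈ 0.36

By Cohen's convention (0.2 small / 0.5 medium / 0.8 large): small effect.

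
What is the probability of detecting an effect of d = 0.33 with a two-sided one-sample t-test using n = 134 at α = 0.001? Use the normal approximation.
Power ≈ 0.70

Power calculation (one-sample t-test, normal approximation):
z_β = d · √n - z_{α/2}
z_β = 0.33 · √134 - 3.291
z_β = 0.33 · 11.576 - 3.291
z_β = 0.529

Power = Φ(z_β) = Φ(0.529) ≈ 0.702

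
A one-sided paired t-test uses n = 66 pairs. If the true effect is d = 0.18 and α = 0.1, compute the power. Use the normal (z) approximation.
Power ≈ 0.57

Power calculation (paired t-test, normal approximation):
z_β = d · √n - z_α
z_β = 0.18 · √66 - 1.282
z_β = 0.18 · 8.124 - 1.282
z_β = 0.181

Power = Φ(z_β) = Φ(0.181) ≈ 0.572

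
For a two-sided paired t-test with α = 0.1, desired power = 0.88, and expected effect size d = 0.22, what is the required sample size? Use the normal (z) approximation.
n = 165 pairs

Sample size formula (paired t-test, normal approximation):
n = ((z_{α/2} + z_β) / d)²

z_{α/2} = 1.645 (for α = 0.1, two-sided)
z_β = 1.175 (for power = 0.88)
d = 0.22

n = ((1.645 + 1.175) / 0.22)²
n = (12.818)²
n ≈ 164.30
Round up to the next whole number: n = 165 pairs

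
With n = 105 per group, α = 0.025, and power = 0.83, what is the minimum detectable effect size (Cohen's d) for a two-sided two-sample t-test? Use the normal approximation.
d ≈ 0.44

Minimum detectable effect (two-sample t-test, normal approximation):
d = (z_{α/2} + z_β) / √(n/2)
d = (2.241 + 0.954) / √(105/2)
d = 3.196 / 7.246
d ≈ 0.44

By Cohen's convention (0.2 small / 0.5 medium / 0.8 large): small effect.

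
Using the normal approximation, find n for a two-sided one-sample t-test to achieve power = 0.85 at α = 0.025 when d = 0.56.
n = 35

Sample size formula (one-sample t-test, normal approximation):
n = ((z_{α/2} + z_β) / d)²

z_{α/2} = 2.241 (for α = 0.025, two-sided)
z_β = 1.036 (for power = 0.85)
d = 0.56

n = ((2.241 + 1.036) / 0.56)²
n = (5.852)²
n ≈ 34.25
Round up to the next whole number: n = 35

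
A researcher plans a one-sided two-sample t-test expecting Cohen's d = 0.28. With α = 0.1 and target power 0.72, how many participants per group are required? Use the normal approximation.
n = 89 per group

Sample size formula (two-sample t-test, normal approximation):
n = 2 · ((z_α + z_β) / d)²

z_α = 1.282 (for α = 0.1, one-sided)
z_β = 0.583 (for power = 0.72)
d = 0.28

n = 2 · ((1.282 + 0.583) / 0.28)²
n = 2 · (6.661)²
n ≈ 88.74
Round up to the next whole number: n = 89 per group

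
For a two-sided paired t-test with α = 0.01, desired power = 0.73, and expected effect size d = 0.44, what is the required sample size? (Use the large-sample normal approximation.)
n = 53 pairs

Sample size formula (paired t-test, normal approximation):
n = ((z_{α/2} + z_β) / d)²

z_{α/2} = 2.576 (for α = 0.01, two-sided)
z_β = 0.613 (for power = 0.73)
d = 0.44

n = ((2.576 + 0.613) / 0.44)²
n = (7.248)²
n ≈ 52.53
Round up to the next whole number: n = 53 pairs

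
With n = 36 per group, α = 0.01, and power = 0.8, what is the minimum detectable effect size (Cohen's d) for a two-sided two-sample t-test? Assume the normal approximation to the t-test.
d ≈ 0.81

Minimum detectable effect (two-sample t-test, normal approximation):
d = (z_{α/2} + z_β) / √(n/2)
d = (2.576 + 0.842) / √(36/2)
d = 3.417 / 4.243
d ≈ 0.81

By Cohen's convention (0.2 small / 0.5 medium / 0.8 large): large effect.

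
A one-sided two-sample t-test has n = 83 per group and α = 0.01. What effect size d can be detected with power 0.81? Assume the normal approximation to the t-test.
d ≈ 0.50

Minimum detectable effect (two-sample t-test, normal approximation):
d = (z_α + z_β) / √(n/2)
d = (2.326 + 0.878) / √(83/2)
d = 3.204 / 6.442
d ≈ 0.50

By Cohen's convention (0.2 small / 0.5 medium / 0.8 large): medium effect.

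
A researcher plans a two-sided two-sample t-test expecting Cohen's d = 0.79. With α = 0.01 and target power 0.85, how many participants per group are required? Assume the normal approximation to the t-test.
n = 42 per group

Sample size formula (two-sample t-test, normal approximation):
n = 2 · ((z_{α/2} + z_β) / d)²

z_{α/2} = 2.576 (for α = 0.01, two-sided)
z_β = 1.036 (for power = 0.85)
d = 0.79

n = 2 · ((2.576 + 1.036) / 0.79)²
n = 2 · (4.572)²
n ≈ 41.81
Round up to the next whole number: n = 42 per group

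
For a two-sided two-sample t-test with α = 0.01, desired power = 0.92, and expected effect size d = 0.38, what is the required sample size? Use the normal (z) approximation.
n = 220 per group

Sample size formula (two-sample t-test, normal approximation):
n = 2 · ((z_{α/2} + z_β) / d)²

z_{α/2} = 2.576 (for α = 0.01, two-sided)
z_β = 1.405 (for power = 0.92)
d = 0.38

n = 2 · ((2.576 + 1.405) / 0.38)²
n = 2 · (10.476)²
n ≈ 219.49
Round up to the next whole number: n = 220 per group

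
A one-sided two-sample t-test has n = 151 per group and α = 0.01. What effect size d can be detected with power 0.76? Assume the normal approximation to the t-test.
d ≈ 0.35

Minimum detectable effect (two-sample t-test, normal approximation):
d = (z_α + z_β) / √(n/2)
d = (2.326 + 0.706) / √(151/2)
d = 3.033 / 8.689
d ≈ 0.35

By Cohen's convention (0.2 small / 0.5 medium / 0.8 large): small effect.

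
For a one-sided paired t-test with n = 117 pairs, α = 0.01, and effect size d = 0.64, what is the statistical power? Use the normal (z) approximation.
Power ≈ 1.00

Power calculation (paired t-test, normal approximation):
z_β = d · √n - z_α
z_β = 0.64 · √117 - 2.326
z_β = 0.64 · 10.817 - 2.326
z_β = 4.596

Power = Φ(z_β) = Φ(4.596) ≈ 1.000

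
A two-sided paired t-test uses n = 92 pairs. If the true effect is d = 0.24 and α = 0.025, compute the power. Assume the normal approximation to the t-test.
Power ≈ 0.52

Power calculation (paired t-test, normal approximation):
z_β = d · √n - z_{α/2}
z_β = 0.24 · √92 - 2.241
z_β = 0.24 · 9.592 - 2.241
z_β = 0.061

Power = Φ(z_β) = Φ(0.061) ≈ 0.524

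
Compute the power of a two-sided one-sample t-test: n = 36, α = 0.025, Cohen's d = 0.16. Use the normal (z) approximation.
Power ≈ 0.10

Power calculation (one-sample t-test, normal approximation):
z_β = d · √n - z_{α/2}
z_β = 0.16 · √36 - 2.241
z_β = 0.16 · 6.000 - 2.241
z_β = -1.281

Power = Φ(z_β) = Φ(-1.281) ≈ 0.100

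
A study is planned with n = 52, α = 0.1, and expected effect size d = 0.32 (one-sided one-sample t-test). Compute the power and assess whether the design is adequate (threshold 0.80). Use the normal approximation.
Power ≈ 0.85; the study is adequately powered (power ≥ 0.80)

Power calculation (one-sample t-test, normal approximation):
z_β = d · √n - z_α
z_β = 0.32 · √52 - 1.282
z_β = 0.32 · 7.211 - 1.282
z_β = 1.026

Power = Φ(z_β) = Φ(1.026) ≈ 0.848

Effect size d = 0.32 is small by Cohen's convention (0.2/0.5/0.8).

Threshold: power ≥ 0.80 is conventionally adequate.
Power ≈ 0.85 → the study is adequately powered (power ≥ 0.80).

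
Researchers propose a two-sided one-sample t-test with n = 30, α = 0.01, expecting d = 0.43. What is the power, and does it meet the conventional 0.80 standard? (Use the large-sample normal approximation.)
Power ≈ 0.41; the study is underpowered (power < 0.80)

Power calculation (one-sample t-test, normal approximation):
z_β = d · √n - z_{α/2}
z_β = 0.43 · √30 - 2.576
z_β = 0.43 · 5.477 - 2.576
z_β = -0.221

Power = Φ(z_β) = Φ(-0.221) ≈ 0.413

Effect size d = 0.43 is small by Cohen's convention (0.2/0.5/0.8).

Threshold: power ≥ 0.80 is conventionally adequate.
Power ≈ 0.41 → the study is underpowered (power < 0.80).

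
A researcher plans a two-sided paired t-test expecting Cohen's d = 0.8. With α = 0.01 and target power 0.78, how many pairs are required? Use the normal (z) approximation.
n = 18 pairs

Sample size formula (paired t-test, normal approximation):
n = ((z_{α/2} + z_β) / d)²

z_{α/2} = 2.576 (for α = 0.01, two-sided)
z_β = 0.772 (for power = 0.78)
d = 0.8

n = ((2.576 + 0.772) / 0.8)²
n = (4.185)²
n ≈ 17.51
Round up to the next whole number: n = 18 pairs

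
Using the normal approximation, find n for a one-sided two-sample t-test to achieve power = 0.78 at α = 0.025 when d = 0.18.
n = 461 per group

Sample size formula (two-sample t-test, normal approximation):
n = 2 · ((z_α + z_β) / d)²

z_α = 1.960 (for α = 0.025, one-sided)
z_β = 0.772 (for power = 0.78)
d = 0.18

n = 2 · ((1.960 + 0.772) / 0.18)²
n = 2 · (15.178)²
n ≈ 460.74
Round up to the next whole number: n = 461 per group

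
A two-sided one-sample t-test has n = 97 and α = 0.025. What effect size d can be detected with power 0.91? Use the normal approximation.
d ≈ 0.36

Minimum detectable effect (one-sample t-test, normal approximation):
d = (z_{α/2} + z_β) / √n
d = (2.241 + 1.341) / √97
d = 3.582 / 9.849
d ≈ 0.36

By Cohen's convention (0.2 small / 0.5 medium / 0.8 large): small effect.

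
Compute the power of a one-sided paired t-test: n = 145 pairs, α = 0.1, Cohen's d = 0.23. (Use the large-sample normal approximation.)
Power ≈ 0.93

Power calculation (paired t-test, normal approximation):
z_β = d · √n - z_α
z_β = 0.23 · √145 - 1.282
z_β = 0.23 · 12.042 - 1.282
z_β = 1.488

Power = Φ(z_β) = Φ(1.488) ≈ 0.932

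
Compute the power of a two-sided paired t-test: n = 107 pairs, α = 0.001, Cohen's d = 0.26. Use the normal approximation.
Power ≈ 0.27

Power calculation (paired t-test, normal approximation):
z_β = d · √n - z_{α/2}
z_β = 0.26 · √107 - 3.291
z_β = 0.26 · 10.344 - 3.291
z_β = -0.601

Power = Φ(z_β) = Φ(-0.601) ≈ 0.274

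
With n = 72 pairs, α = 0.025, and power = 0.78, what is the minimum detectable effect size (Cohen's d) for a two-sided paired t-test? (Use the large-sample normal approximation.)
d ≈ 0.36

Minimum detectable effect (paired t-test, normal approximation):
d = (z_{α/2} + z_β) / √n
d = (2.241 + 0.772) / √72
d = 3.014 / 8.485
d ≈ 0.36

By Cohen's convention (0.2 small / 0.5 medium / 0.8 large): small effect.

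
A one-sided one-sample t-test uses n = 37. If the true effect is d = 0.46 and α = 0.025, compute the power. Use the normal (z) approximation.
Power ≈ 0.80

Power calculation (one-sample t-test, normal approximation):
z_β = d · √n - z_α
z_β = 0.46 · √37 - 1.960
z_β = 0.46 · 6.083 - 1.960
z_β = 0.838

Power = Φ(z_β) = Φ(0.838) ≈ 0.799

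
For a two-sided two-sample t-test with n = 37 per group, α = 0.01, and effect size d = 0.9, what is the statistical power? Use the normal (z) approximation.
Power ≈ 0.90

Power calculation (two-sample t-test, normal approximation):
z_β = d · √(n/2) - z_{α/2}
z_β = 0.9 · √(37/2) - 2.576
z_β = 0.9 · 4.301 - 2.576
z_β = 1.295

Power = Φ(z_β) = Φ(1.295) ≈ 0.902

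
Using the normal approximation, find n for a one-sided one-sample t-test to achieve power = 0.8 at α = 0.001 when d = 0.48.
n = 68

Sample size formula (one-sample t-test, normal approximation):
n = ((z_α + z_β) / d)²

z_α = 3.090 (for α = 0.001, one-sided)
z_β = 0.842 (for power = 0.8)
d = 0.48

n = ((3.090 + 0.842) / 0.48)²
n = (8.192)²
n ≈ 67.11
Round up to the next whole number: n = 68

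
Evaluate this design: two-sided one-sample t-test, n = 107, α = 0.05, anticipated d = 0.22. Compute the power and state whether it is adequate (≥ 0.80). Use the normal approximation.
Power ≈ 0.62; the study is underpowered (power < 0.80)

Power calculation (one-sample t-test, normal approximation):
z_β = d · √n - z_{α/2}
z_β = 0.22 · √107 - 1.960
z_β = 0.22 · 10.344 - 1.960
z_β = 0.316

Power = Φ(z_β) = Φ(0.316) ≈ 0.624

Effect size d = 0.22 is small by Cohen's convention (0.2/0.5/0.8).

Threshold: power ≥ 0.80 is conventionally adequate.
Power ≈ 0.62 → the study is underpowered (power < 0.80).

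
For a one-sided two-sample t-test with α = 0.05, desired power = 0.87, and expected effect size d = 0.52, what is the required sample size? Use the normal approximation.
n = 57 per group

Sample size formula (two-sample t-test, normal approximation):
n = 2 · ((z_α + z_β) / d)²

z_α = 1.645 (for α = 0.05, one-sided)
z_β = 1.126 (for power = 0.87)
d = 0.52

n = 2 · ((1.645 + 1.126) / 0.52)²
n = 2 · (5.329)²
n ≈ 56.80
Round up to the next whole number: n = 57 per group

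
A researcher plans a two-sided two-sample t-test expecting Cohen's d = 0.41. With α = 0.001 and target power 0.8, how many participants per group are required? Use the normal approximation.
n = 204 per group

Sample size formula (two-sample t-test, normal approximation):
n = 2 · ((z_{α/2} + z_β) / d)²

z_{α/2} = 3.291 (for α = 0.001, two-sided)
z_β = 0.842 (for power = 0.8)
d = 0.41

n = 2 · ((3.291 + 0.842) / 0.41)²
n = 2 · (10.080)²
n ≈ 203.21
Round up to the next whole number: n = 204 per group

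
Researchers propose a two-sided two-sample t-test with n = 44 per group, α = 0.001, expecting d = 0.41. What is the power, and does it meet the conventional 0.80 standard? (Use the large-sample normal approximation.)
Power ≈ 0.09; the study is underpowered (power < 0.80)

Power calculation (two-sample t-test, normal approximation):
z_β = d · √(n/2) - z_{α/2}
z_β = 0.41 · √(44/2) - 3.291
z_β = 0.41 · 4.690 - 3.291
z_β = -1.367

Power = Φ(z_β) = Φ(-1.367) ≈ 0.086

Effect size d = 0.41 is small by Cohen's convention (0.2/0.5/0.8).

Threshold: power ≥ 0.80 is conventionally adequate.
Power ≈ 0.09 → the study is underpowered (power < 0.80).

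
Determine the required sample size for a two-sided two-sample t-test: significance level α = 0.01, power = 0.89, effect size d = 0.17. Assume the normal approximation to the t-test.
n = 1001 per group

Sample size formula (two-sample t-test, normal approximation):
n = 2 · ((z_{α/2} + z_β) / d)²

z_{α/2} = 2.576 (for α = 0.01, two-sided)
z_β = 1.227 (for power = 0.89)
d = 0.17

n = 2 · ((2.576 + 1.227) / 0.17)²
n = 2 · (22.371)²
n ≈ 1000.92
Round up to the next whole number: n = 1001 per group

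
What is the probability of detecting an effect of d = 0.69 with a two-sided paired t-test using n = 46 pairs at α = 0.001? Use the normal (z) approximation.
Power ≈ 0.92

Power calculation (paired t-test, normal approximation):
z_β = d · √n - z_{α/2}
z_β = 0.69 · √46 - 3.291
z_β = 0.69 · 6.782 - 3.291
z_β = 1.389

Power = Φ(z_β) = Φ(1.389) ≈ 0.918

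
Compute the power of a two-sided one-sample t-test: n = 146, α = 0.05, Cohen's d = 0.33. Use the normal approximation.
Power ≈ 0.98

Power calculation (one-sample t-test, normal approximation):
z_β = d · √n - z_{α/2}
z_β = 0.33 · √146 - 1.960
z_β = 0.33 · 12.083 - 1.960
z_β = 2.027

Power = Φ(z_β) = Φ(2.027) ≈ 0.979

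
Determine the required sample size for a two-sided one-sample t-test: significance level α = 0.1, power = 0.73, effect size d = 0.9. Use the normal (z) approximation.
n = 7

Sample size formula (one-sample t-test, normal approximation):
n = ((z_{α/2} + z_β) / d)²

z_{α/2} = 1.645 (for α = 0.1, two-sided)
z_β = 0.613 (for power = 0.73)
d = 0.9

n = ((1.645 + 0.613) / 0.9)²
n = (2.509)²
n ≈ 6.30
Round up to the next whole number: n = 7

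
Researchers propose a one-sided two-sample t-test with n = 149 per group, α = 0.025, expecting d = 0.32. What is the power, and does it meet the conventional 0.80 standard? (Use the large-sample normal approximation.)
Power ≈ 0.79; the study is underpowered (power < 0.80)

Power calculation (two-sample t-test, normal approximation):
z_β = d · √(n/2) - z_α
z_β = 0.32 · √(149/2) - 1.960
z_β = 0.32 · 8.631 - 1.960
z_β = 0.802

Power = Φ(z_β) = Φ(0.802) ≈ 0.789

Effect size d = 0.32 is small by Cohen's convention (0.2/0.5/0.8).

Threshold: power ≥ 0.80 is conventionally adequate.
Power ≈ 0.79 → the study is underpowered (power < 0.80).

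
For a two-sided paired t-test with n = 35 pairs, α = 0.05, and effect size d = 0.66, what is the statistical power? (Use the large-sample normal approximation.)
Power ≈ 0.97

Power calculation (paired t-test, normal approximation):
z_β = d · √n - z_{α/2}
z_β = 0.66 · √35 - 1.960
z_β = 0.66 · 5.916 - 1.960
z_β = 1.945

Power = Φ(z_β) = Φ(1.945) ≈ 0.974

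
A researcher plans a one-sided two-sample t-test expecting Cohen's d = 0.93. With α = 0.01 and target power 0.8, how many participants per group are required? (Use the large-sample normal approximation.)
n = 24 per group

Sample size formula (two-sample t-test, normal approximation):
n = 2 · ((z_α + z_β) / d)²

z_α = 2.326 (for α = 0.01, one-sided)
z_β = 0.842 (for power = 0.8)
d = 0.93

n = 2 · ((2.326 + 0.842) / 0.93)²
n = 2 · (3.406)²
n ≈ 23.20
Round up to the next whole number: n = 24 per group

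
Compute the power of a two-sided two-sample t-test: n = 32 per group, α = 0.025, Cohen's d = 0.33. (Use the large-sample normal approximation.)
Power ≈ 0.18

Power calculation (two-sample t-test, normal approximation):
z_β = d · √(n/2) - z_{α/2}
z_β = 0.33 · √(32/2) - 2.241
z_β = 0.33 · 4.000 - 2.241
z_β = -0.921

Power = Φ(z_β) = Φ(-0.921) ≈ 0.178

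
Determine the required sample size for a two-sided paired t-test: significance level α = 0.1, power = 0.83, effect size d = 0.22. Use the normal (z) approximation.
n = 140 pairs

Sample size formula (paired t-test, normal approximation):
n = ((z_{α/2} + z_β) / d)²

z_{α/2} = 1.645 (for α = 0.1, two-sided)
z_β = 0.954 (for power = 0.83)
d = 0.22

n = ((1.645 + 0.954) / 0.22)²
n = (11.814)²
n ≈ 139.57
Round up to the next whole number: n = 140 pairs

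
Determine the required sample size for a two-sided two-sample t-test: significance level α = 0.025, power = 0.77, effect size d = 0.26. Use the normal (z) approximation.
n = 263 per group

Sample size formula (two-sample t-test, normal approximation):
n = 2 · ((z_{α/2} + z_β) / d)²

z_{α/2} = 2.241 (for α = 0.025, two-sided)
z_β = 0.739 (for power = 0.77)
d = 0.26

n = 2 · ((2.241 + 0.739) / 0.26)²
n = 2 · (11.462)²
n ≈ 262.75
Round up to the next whole number: n = 263 per group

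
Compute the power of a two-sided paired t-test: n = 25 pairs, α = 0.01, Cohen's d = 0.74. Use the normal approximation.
Power ≈ 0.87

Power calculation (paired t-test, normal approximation):
z_β = d · √n - z_{α/2}
z_β = 0.74 · √25 - 2.576
z_β = 0.74 · 5.000 - 2.576
z_β = 1.124

Power = Φ(z_β) = Φ(1.124) ≈ 0.870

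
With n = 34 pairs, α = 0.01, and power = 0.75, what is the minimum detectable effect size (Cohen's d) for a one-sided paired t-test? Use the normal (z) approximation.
d ≈ 0.51

Minimum detectable effect (paired t-test, normal approximation):
d = (z_α + z_β) / √n
d = (2.326 + 0.674) / √34
d = 3.001 / 5.831
d ≈ 0.51

By Cohen's convention (0.2 small / 0.5 medium / 0.8 large): medium effect.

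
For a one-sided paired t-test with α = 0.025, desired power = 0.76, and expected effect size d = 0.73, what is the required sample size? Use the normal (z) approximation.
n = 14 pairs

Sample size formula (paired t-test, normal approximation):
n = ((z_α + z_β) / d)²

z_α = 1.960 (for α = 0.025, one-sided)
z_β = 0.706 (for power = 0.76)
d = 0.73

n = ((1.960 + 0.706) / 0.73)²
n = (3.652)²
n ≈ 13.34
Round up to the next whole number: n = 14 pairs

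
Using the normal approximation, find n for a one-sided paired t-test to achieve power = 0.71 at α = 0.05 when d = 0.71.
n = 10 pairs

Sample size formula (paired t-test, normal approximation):
n = ((z_α + z_β) / d)²

z_α = 1.645 (for α = 0.05, one-sided)
z_β = 0.553 (for power = 0.71)
d = 0.71

n = ((1.645 + 0.553) / 0.71)²
n = (3.096)²
n ≈ 9.59
Round up to the next whole number: n = 10 pairs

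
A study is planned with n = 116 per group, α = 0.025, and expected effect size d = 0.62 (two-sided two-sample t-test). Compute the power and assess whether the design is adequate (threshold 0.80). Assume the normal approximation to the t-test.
Power ≈ 0.99; the study is adequately powered (power ≥ 0.80)

Power calculation (two-sample t-test, normal approximation):
z_β = d · √(n/2) - z_{α/2}
z_β = 0.62 · √(116/2) - 2.241
z_β = 0.62 · 7.616 - 2.241
z_β = 2.480

Power = Φ(z_β) = Φ(2.480) ≈ 0.993

Effect size d = 0.62 is medium by Cohen's convention (0.2/0.5/0.8).

Threshold: power ≥ 0.80 is conventionally adequate.
Power ≈ 0.99 → the study is adequately powered (power ≥ 0.80).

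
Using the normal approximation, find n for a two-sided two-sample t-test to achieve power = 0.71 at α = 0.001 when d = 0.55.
n = 98 per group

Sample size formula (two-sample t-test, normal approximation):
n = 2 · ((z_{α/2} + z_β) / d)²

z_{α/2} = 3.291 (for α = 0.001, two-sided)
z_β = 0.553 (for power = 0.71)
d = 0.55

n = 2 · ((3.291 + 0.553) / 0.55)²
n = 2 · (6.989)²
n ≈ 97.69
Round up to the next whole number: n = 98 per group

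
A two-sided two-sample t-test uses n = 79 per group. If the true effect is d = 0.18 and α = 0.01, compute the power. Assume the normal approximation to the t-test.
Power ≈ 0.07

Power calculation (two-sample t-test, normal approximation):
z_β = d · √(n/2) - z_{α/2}
z_β = 0.18 · √(79/2) - 2.576
z_β = 0.18 · 6.285 - 2.576
z_β = -1.445

Power = Φ(z_β) = Φ(-1.445) ≈ 0.074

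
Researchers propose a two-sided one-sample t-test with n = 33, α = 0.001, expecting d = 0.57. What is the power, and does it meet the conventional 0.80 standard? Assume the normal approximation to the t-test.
Power ≈ 0.49; the study is underpowered (power < 0.80)

Power calculation (one-sample t-test, normal approximation):
z_β = d · √n - z_{α/2}
z_β = 0.57 · √33 - 3.291
z_β = 0.57 · 5.745 - 3.291
z_β = -0.016

Power = Φ(z_β) = Φ(-0.016) ≈ 0.494

Effect size d = 0.57 is medium by Cohen's convention (0.2/0.5/0.8).

Threshold: power ≥ 0.80 is conventionally adequate.
Power ≈ 0.49 → the study is underpowered (power < 0.80).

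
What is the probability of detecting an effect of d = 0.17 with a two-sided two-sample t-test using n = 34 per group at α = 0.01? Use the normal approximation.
Power ≈ 0.03

Power calculation (two-sample t-test, normal approximation):
z_β = d · √(n/2) - z_{α/2}
z_β = 0.17 · √(34/2) - 2.576
z_β = 0.17 · 4.123 - 2.576
z_β = -1.875

Power = Φ(z_β) = Φ(-1.875) ≈ 0.030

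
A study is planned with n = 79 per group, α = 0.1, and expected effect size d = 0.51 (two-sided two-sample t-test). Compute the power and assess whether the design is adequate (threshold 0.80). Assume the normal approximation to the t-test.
Power ≈ 0.94; the study is adequately powered (power ≥ 0.80)

Power calculation (two-sample t-test, normal approximation):
z_β = d · √(n/2) - z_{α/2}
z_β = 0.51 · √(79/2) - 1.645
z_β = 0.51 · 6.285 - 1.645
z_β = 1.560

Power = Φ(z_β) = Φ(1.560) ≈ 0.941

Effect size d = 0.51 is medium by Cohen's convention (0.2/0.5/0.8).

Threshold: power ≥ 0.80 is conventionally adequate.
Power ≈ 0.94 → the study is adequately powered (power ≥ 0.80).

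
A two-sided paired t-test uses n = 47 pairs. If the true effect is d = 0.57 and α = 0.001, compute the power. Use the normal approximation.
Power ≈ 0.73

Power calculation (paired t-test, normal approximation):
z_β = d · √n - z_{α/2}
z_β = 0.57 · √47 - 3.291
z_β = 0.57 · 6.856 - 3.291
z_β = 0.617

Power = Φ(z_β) = Φ(0.617) ≈ 0.731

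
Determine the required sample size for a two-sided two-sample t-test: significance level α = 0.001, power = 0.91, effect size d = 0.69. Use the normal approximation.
n = 91 per group

Sample size formula (two-sample t-test, normal approximation):
n = 2 · ((z_{α/2} + z_β) / d)²

z_{α/2} = 3.291 (for α = 0.001, two-sided)
z_β = 1.341 (for power = 0.91)
d = 0.69

n = 2 · ((3.291 + 1.341) / 0.69)²
n = 2 · (6.713)²
n ≈ 90.13
Round up to the next whole number: n = 91 per group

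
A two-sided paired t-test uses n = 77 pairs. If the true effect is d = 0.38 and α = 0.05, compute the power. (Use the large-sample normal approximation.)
Power ≈ 0.92

Power calculation (paired t-test, normal approximation):
z_β = d · √n - z_{α/2}
z_β = 0.38 · √77 - 1.960
z_β = 0.38 · 8.775 - 1.960
z_β = 1.375

Power = Φ(z_β) = Φ(1.375) ≈ 0.915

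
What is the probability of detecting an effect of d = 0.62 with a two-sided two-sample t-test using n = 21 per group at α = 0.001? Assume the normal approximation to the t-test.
Power ≈ 0.10

Power calculation (two-sample t-test, normal approximation):
z_β = d · √(n/2) - z_{α/2}
z_β = 0.62 · √(21/2) - 3.291
z_β = 0.62 · 3.240 - 3.291
z_β = -1.281

Power = Φ(z_β) = Φ(-1.281) ≈ 0.100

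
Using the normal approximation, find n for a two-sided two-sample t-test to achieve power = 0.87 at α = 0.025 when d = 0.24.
n = 394 per group

Sample size formula (two-sample t-test, normal approximation):
n = 2 · ((z_{α/2} + z_β) / d)²

z_{α/2} = 2.241 (for α = 0.025, two-sided)
z_β = 1.126 (for power = 0.87)
d = 0.24

n = 2 · ((2.241 + 1.126) / 0.24)²
n = 2 · (14.029)²
n ≈ 393.63
Round up to the next whole number: n = 394 per group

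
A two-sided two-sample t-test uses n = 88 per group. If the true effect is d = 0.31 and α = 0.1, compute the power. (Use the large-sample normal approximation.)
Power ≈ 0.66

Power calculation (two-sample t-test, normal approximation):
z_β = d · √(n/2) - z_{α/2}
z_β = 0.31 · √(88/2) - 1.645
z_β = 0.31 · 6.633 - 1.645
z_β = 0.411

Power = Φ(z_β) = Φ(0.411) ≈ 0.660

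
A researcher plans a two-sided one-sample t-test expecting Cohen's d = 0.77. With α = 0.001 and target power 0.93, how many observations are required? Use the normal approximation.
n = 39

Sample size formula (one-sample t-test, normal approximation):
n = ((z_{α/2} + z_β) / d)²

z_{α/2} = 3.291 (for α = 0.001, two-sided)
z_β = 1.476 (for power = 0.93)
d = 0.77

n = ((3.291 + 1.476) / 0.77)²
n = (6.191)²
n ≈ 38.33
Round up to the next whole number: n = 39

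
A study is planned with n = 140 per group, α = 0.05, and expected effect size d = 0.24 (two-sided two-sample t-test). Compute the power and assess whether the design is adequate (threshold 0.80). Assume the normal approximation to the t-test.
Power ≈ 0.52; the study is underpowered (power < 0.80)

Power calculation (two-sample t-test, normal approximation):
z_β = d · √(n/2) - z_{α/2}
z_β = 0.24 · √(140/2) - 1.960
z_β = 0.24 · 8.367 - 1.960
z_β = 0.048

Power = Φ(z_β) = Φ(0.048) ≈ 0.519

Effect size d = 0.24 is small by Cohen's convention (0.2/0.5/0.8).

Threshold: power ≥ 0.80 is conventionally adequate.
Power ≈ 0.52 → the study is underpowered (power < 0.80).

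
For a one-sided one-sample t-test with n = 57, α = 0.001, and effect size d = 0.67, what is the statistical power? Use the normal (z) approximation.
Power ≈ 0.98

Power calculation (one-sample t-test, normal approximation):
z_β = d · √n - z_α
z_β = 0.67 · √57 - 3.090
z_β = 0.67 · 7.550 - 3.090
z_β = 1.968

Power = Φ(z_β) = Φ(1.968) ≈ 0.975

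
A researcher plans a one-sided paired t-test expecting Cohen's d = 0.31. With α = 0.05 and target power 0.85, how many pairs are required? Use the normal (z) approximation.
n = 75 pairs

Sample size formula (paired t-test, normal approximation):
n = ((z_α + z_β) / d)²

z_α = 1.645 (for α = 0.05, one-sided)
z_β = 1.036 (for power = 0.85)
d = 0.31

n = ((1.645 + 1.036) / 0.31)²
n = (8.648)²
n ≈ 74.79
Round up to the next whole number: n = 75 pairs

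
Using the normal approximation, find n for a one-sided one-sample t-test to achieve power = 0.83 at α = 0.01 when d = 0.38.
n = 75

Sample size formula (one-sample t-test, normal approximation):
n = ((z_α + z_β) / d)²

z_α = 2.326 (for α = 0.01, one-sided)
z_β = 0.954 (for power = 0.83)
d = 0.38

n = ((2.326 + 0.954) / 0.38)²
n = (8.632)²
n ≈ 74.51
Round up to the next whole number: n = 75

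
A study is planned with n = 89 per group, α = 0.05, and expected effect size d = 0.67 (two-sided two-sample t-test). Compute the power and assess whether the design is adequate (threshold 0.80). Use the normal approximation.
Power ≈ 0.99; the study is adequately powered (power ≥ 0.80)

Power calculation (two-sample t-test, normal approximation):
z_β = d · √(n/2) - z_{α/2}
z_β = 0.67 · √(89/2) - 1.960
z_β = 0.67 · 6.671 - 1.960
z_β = 2.509

Power = Φ(z_β) = Φ(2.509) ≈ 0.994

Effect size d = 0.67 is medium by Cohen's convention (0.2/0.5/0.8).

Threshold: power ≥ 0.80 is conventionally adequate.
Power ≈ 0.99 → the study is adequately powered (power ≥ 0.80).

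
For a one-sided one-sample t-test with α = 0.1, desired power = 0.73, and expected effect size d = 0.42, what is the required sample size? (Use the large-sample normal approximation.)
n = 21

Sample size formula (one-sample t-test, normal approximation):
n = ((z_α + z_β) / d)²

z_α = 1.282 (for α = 0.1, one-sided)
z_β = 0.613 (for power = 0.73)
d = 0.42

n = ((1.282 + 0.613) / 0.42)²
n = (4.512)²
n ≈ 20.36
Round up to the next whole number: n = 21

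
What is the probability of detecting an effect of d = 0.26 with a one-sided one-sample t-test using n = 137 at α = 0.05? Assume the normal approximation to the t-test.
Power ≈ 0.92

Power calculation (one-sample t-test, normal approximation):
z_β = d · √n - z_α
z_β = 0.26 · √137 - 1.645
z_β = 0.26 · 11.705 - 1.645
z_β = 1.398

Power = Φ(z_β) = Φ(1.398) ≈ 0.919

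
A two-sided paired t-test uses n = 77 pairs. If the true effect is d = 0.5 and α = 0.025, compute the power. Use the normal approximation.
Power ≈ 0.98

Power calculation (paired t-test, normal approximation):
z_β = d · √n - z_{α/2}
z_β = 0.5 · √77 - 2.241
z_β = 0.5 · 8.775 - 2.241
z_β = 2.146

Power = Φ(z_β) = Φ(2.146) ≈ 0.984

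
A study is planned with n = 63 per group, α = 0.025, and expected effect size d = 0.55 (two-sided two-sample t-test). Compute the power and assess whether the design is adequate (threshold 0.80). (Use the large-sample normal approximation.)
Power ≈ 0.80; the study is adequately powered (power ≥ 0.80)

Power calculation (two-sample t-test, normal approximation):
z_β = d · √(n/2) - z_{α/2}
z_β = 0.55 · √(63/2) - 2.241
z_β = 0.55 · 5.612 - 2.241
z_β = 0.845

Power = Φ(z_β) = Φ(0.845) ≈ 0.801

Effect size d = 0.55 is medium by Cohen's convention (0.2/0.5/0.8).

Threshold: power ≥ 0.80 is conventionally adequate.
Power ≈ 0.80 → the study is adequately powered (power ≥ 0.80).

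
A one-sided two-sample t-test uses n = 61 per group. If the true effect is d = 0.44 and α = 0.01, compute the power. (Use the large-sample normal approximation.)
Power ≈ 0.54

Power calculation (two-sample t-test, normal approximation):
z_β = d · √(n/2) - z_α
z_β = 0.44 · √(61/2) - 2.326
z_β = 0.44 · 5.523 - 2.326
z_β = 0.104

Power = Φ(z_β) = Φ(0.104) ≈ 0.541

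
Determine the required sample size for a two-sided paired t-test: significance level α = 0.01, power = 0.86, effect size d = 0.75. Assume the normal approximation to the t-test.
n = 24 pairs

Sample size formula (paired t-test, normal approximation):
n = ((z_{α/2} + z_β) / d)²

z_{α/2} = 2.576 (for α = 0.01, two-sided)
z_β = 1.080 (for power = 0.86)
d = 0.75

n = ((2.576 + 1.080) / 0.75)²
n = (4.875)²
n ≈ 23.77
Round up to the next whole number: n = 24 pairs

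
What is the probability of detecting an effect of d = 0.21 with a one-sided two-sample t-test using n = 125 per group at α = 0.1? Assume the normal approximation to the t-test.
Power ≈ 0.65

Power calculation (two-sample t-test, normal approximation):
z_β = d · √(n/2) - z_α
z_β = 0.21 · √(125/2) - 1.282
z_β = 0.21 · 7.906 - 1.282
z_β = 0.379

Power = Φ(z_β) = Φ(0.379) ≈ 0.648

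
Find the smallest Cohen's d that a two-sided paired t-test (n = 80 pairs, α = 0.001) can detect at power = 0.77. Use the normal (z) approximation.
d ≈ 0.45

Minimum detectable effect (paired t-test, normal approximation):
d = (z_{α/2} + z_β) / √n
d = (3.291 + 0.739) / √80
d = 4.029 / 8.944
d ≈ 0.45

By Cohen's convention (0.2 small / 0.5 medium / 0.8 large): small effect.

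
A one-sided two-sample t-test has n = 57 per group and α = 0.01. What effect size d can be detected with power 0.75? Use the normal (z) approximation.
d ≈ 0.56

Minimum detectable effect (two-sample t-test, normal approximation):
d = (z_α + z_β) / √(n/2)
d = (2.326 + 0.674) / √(57/2)
d = 3.001 / 5.339
d ≈ 0.56

By Cohen's convention (0.2 small / 0.5 medium / 0.8 large): medium effect.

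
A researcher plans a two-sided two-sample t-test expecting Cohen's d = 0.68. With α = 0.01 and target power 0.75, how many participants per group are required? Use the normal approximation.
n = 46 per group

Sample size formula (two-sample t-test, normal approximation):
n = 2 · ((z_{α/2} + z_β) / d)²

z_{α/2} = 2.576 (for α = 0.01, two-sided)
z_β = 0.674 (for power = 0.75)
d = 0.68

n = 2 · ((2.576 + 0.674) / 0.68)²
n = 2 · (4.779)²
n ≈ 45.68
Round up to the next whole number: n = 46 per group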